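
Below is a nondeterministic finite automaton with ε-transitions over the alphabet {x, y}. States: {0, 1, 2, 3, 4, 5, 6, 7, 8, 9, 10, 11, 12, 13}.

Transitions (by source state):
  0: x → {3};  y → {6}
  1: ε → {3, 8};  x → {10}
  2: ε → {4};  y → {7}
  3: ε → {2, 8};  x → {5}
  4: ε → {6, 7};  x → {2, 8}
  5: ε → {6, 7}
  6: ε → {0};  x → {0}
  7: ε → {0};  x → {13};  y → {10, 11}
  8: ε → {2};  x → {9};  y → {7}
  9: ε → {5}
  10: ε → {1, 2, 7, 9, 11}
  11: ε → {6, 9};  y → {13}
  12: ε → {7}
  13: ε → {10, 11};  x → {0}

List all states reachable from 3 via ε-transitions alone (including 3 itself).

Start with {3}.
From 3 via ε: add 2, 8.
From 2 via ε: add 4.
From 4 via ε: add 6, 7.
From 6 via ε: add 0.
No new states can be added; the closed set is {0, 2, 3, 4, 6, 7, 8}.

{0, 2, 3, 4, 6, 7, 8}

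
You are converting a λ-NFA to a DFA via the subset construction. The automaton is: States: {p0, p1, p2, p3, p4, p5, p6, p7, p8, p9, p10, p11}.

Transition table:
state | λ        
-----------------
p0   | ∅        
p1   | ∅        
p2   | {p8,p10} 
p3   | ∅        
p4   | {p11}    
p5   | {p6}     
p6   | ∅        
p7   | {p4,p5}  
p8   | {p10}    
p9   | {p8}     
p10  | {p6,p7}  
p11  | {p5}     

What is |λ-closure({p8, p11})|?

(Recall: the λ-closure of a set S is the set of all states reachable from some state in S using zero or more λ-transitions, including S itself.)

Start with {p8, p11}.
From p8 via λ: add p10.
From p11 via λ: add p5.
From p5 via λ: add p6.
From p10 via λ: add p7.
From p7 via λ: add p4.
λ-closure = {p4, p5, p6, p7, p8, p10, p11}, which has 7 states.

7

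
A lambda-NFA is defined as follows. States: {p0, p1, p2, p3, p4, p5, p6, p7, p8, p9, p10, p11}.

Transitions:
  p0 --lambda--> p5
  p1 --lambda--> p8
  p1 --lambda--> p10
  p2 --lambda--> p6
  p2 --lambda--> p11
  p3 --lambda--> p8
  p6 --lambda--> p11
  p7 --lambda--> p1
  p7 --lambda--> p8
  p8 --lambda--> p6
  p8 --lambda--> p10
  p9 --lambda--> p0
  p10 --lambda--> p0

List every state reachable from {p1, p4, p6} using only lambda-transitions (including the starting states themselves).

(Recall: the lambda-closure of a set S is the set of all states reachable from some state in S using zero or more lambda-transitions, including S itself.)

Start with {p1, p4, p6}.
From p1 via lambda: add p8, p10.
From p6 via lambda: add p11.
From p10 via lambda: add p0.
From p0 via lambda: add p5.
No new states can be added; the closed set is {p0, p1, p4, p5, p6, p8, p10, p11}.

{p0, p1, p4, p5, p6, p8, p10, p11}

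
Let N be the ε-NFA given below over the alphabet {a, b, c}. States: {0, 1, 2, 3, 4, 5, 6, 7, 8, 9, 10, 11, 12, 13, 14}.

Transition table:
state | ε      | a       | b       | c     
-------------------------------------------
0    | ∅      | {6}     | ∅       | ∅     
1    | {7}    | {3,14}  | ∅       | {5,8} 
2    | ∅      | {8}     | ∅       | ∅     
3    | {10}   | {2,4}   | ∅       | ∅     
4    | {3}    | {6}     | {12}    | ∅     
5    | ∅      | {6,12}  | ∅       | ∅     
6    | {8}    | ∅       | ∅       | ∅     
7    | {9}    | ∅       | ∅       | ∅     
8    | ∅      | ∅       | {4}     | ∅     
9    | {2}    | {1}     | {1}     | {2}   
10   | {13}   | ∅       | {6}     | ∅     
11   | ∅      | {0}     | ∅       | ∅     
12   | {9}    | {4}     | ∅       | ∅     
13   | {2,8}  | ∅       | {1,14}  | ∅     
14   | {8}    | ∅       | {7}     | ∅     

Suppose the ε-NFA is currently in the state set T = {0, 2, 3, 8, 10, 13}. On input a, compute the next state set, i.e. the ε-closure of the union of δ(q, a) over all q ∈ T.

0 on a → {6}.
2 on a → {8}.
3 on a → {2, 4}.
No a-transition from 8, 10, 13.
Union after reading a: {2, 4, 6, 8}.
Now take the ε-closure:
From 4 via ε: add 3.
From 3 via ε: add 10.
From 10 via ε: add 13.
No new states can be added; the closed set is {2, 3, 4, 6, 8, 10, 13}.

{2, 3, 4, 6, 8, 10, 13}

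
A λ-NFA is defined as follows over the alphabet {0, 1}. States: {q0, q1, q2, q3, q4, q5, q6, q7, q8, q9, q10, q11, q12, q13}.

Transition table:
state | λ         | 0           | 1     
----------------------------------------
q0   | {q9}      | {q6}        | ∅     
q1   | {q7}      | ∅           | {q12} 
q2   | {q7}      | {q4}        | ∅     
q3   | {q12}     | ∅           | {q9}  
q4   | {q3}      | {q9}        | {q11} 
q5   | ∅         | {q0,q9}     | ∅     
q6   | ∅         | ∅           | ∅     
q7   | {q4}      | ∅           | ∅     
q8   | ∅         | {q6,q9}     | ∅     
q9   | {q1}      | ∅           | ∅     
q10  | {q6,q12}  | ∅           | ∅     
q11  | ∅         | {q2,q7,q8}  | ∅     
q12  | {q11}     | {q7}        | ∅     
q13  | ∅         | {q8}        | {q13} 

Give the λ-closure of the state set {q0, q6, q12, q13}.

Start with {q0, q6, q12, q13}.
From q0 via λ: add q9.
From q12 via λ: add q11.
From q9 via λ: add q1.
From q1 via λ: add q7.
From q7 via λ: add q4.
From q4 via λ: add q3.
No new states can be added; the closed set is {q0, q1, q3, q4, q6, q7, q9, q11, q12, q13}.

{q0, q1, q3, q4, q6, q7, q9, q11, q12, q13}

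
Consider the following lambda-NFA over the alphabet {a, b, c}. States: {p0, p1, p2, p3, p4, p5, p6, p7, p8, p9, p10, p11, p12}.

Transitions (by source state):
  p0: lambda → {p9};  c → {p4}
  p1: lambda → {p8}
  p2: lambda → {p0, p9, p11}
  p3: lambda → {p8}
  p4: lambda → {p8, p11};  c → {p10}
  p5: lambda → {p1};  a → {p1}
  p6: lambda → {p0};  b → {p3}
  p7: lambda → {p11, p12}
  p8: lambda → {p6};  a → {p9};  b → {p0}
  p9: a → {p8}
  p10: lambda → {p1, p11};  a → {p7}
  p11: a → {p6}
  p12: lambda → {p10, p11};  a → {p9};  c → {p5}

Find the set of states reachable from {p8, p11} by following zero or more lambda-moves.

{p0, p6, p8, p9, p11}

Start with {p8, p11}.
From p8 via lambda: add p6.
From p6 via lambda: add p0.
From p0 via lambda: add p9.
No new states can be added; the closed set is {p0, p6, p8, p9, p11}.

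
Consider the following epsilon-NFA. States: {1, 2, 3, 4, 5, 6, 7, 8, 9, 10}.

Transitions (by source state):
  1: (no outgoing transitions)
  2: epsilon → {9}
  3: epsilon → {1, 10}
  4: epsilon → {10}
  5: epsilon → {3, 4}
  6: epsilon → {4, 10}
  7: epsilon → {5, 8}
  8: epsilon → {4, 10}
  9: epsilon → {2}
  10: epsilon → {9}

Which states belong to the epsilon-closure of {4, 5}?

{1, 2, 3, 4, 5, 9, 10}

Start with {4, 5}.
From 4 via epsilon: add 10.
From 5 via epsilon: add 3.
From 3 via epsilon: add 1.
From 10 via epsilon: add 9.
From 9 via epsilon: add 2.
No new states can be added; the closed set is {1, 2, 3, 4, 5, 9, 10}.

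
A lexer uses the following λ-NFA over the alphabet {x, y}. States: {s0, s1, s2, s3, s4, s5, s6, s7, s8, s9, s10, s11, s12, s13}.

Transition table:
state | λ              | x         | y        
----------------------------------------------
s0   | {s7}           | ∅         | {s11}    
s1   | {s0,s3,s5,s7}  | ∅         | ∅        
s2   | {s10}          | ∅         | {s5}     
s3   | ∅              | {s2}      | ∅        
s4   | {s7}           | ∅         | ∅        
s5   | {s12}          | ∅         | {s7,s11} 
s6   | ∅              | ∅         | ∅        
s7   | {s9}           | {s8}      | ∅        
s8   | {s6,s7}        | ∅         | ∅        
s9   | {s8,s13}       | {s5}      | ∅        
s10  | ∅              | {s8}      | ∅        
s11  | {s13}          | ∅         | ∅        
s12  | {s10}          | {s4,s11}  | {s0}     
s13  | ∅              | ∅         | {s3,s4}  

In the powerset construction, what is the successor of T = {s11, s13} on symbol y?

s13 on y → {s3, s4}.
No y-transition from s11.
Union after reading y: {s3, s4}.
Now take the λ-closure:
From s4 via λ: add s7.
From s7 via λ: add s9.
From s9 via λ: add s8, s13.
From s8 via λ: add s6.
No new states can be added; the closed set is {s3, s4, s6, s7, s8, s9, s13}.

{s3, s4, s6, s7, s8, s9, s13}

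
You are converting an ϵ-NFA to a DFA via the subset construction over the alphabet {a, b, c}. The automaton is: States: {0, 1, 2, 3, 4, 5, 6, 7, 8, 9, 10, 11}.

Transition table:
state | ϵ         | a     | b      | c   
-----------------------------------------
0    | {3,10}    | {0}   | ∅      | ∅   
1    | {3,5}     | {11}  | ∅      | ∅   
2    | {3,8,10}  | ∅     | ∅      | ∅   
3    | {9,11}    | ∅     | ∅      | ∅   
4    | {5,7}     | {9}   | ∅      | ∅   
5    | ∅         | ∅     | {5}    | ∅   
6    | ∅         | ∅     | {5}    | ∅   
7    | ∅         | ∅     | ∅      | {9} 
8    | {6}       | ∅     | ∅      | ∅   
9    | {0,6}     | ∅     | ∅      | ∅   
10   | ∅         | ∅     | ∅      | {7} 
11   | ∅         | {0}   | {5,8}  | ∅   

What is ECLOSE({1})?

Start with {1}.
From 1 via ϵ: add 3, 5.
From 3 via ϵ: add 9, 11.
From 9 via ϵ: add 0, 6.
From 0 via ϵ: add 10.
No new states can be added; the closed set is {0, 1, 3, 5, 6, 9, 10, 11}.

{0, 1, 3, 5, 6, 9, 10, 11}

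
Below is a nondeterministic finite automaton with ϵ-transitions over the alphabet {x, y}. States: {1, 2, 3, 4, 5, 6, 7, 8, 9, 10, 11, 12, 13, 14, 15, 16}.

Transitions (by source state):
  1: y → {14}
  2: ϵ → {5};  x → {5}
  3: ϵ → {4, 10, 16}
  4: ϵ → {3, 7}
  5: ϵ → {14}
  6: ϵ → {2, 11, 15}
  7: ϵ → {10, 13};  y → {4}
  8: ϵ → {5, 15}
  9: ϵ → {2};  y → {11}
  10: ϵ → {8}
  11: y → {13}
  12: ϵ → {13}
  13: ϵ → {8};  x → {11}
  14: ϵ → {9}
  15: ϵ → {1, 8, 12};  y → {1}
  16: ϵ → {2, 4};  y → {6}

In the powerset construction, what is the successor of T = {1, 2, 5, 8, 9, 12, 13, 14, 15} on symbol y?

1 on y → {14}.
9 on y → {11}.
15 on y → {1}.
No y-transition from 2, 5, 8, 12, 13, 14.
Union after reading y: {1, 11, 14}.
Now take the ϵ-closure:
From 14 via ϵ: add 9.
From 9 via ϵ: add 2.
From 2 via ϵ: add 5.
No new states can be added; the closed set is {1, 2, 5, 9, 11, 14}.

{1, 2, 5, 9, 11, 14}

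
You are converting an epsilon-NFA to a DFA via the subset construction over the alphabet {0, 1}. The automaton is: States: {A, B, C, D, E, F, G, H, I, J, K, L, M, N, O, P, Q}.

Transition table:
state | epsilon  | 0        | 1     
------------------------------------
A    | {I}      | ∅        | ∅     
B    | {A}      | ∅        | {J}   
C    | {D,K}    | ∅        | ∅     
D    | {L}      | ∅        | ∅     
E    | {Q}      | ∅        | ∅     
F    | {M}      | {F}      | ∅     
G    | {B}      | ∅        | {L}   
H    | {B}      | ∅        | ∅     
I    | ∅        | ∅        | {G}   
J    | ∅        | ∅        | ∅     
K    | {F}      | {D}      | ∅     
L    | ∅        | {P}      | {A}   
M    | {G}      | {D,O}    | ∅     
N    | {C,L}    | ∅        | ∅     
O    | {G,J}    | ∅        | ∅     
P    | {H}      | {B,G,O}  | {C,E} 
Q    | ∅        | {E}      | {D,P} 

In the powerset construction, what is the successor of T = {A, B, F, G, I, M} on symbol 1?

B on 1 → {J}.
G on 1 → {L}.
I on 1 → {G}.
No 1-transition from A, F, M.
Union after reading 1: {G, J, L}.
Now take the epsilon-closure:
From G via epsilon: add B.
From B via epsilon: add A.
From A via epsilon: add I.
No new states can be added; the closed set is {A, B, G, I, J, L}.

{A, B, G, I, J, L}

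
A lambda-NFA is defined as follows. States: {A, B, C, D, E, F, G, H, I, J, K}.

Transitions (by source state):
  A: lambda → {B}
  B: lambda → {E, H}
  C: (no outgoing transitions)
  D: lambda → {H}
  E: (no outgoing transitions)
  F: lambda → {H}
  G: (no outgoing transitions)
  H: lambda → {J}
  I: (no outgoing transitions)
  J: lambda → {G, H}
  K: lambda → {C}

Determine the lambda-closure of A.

{A, B, E, G, H, J}

Start with {A}.
From A via lambda: add B.
From B via lambda: add E, H.
From H via lambda: add J.
From J via lambda: add G.
No new states can be added; the closed set is {A, B, E, G, H, J}.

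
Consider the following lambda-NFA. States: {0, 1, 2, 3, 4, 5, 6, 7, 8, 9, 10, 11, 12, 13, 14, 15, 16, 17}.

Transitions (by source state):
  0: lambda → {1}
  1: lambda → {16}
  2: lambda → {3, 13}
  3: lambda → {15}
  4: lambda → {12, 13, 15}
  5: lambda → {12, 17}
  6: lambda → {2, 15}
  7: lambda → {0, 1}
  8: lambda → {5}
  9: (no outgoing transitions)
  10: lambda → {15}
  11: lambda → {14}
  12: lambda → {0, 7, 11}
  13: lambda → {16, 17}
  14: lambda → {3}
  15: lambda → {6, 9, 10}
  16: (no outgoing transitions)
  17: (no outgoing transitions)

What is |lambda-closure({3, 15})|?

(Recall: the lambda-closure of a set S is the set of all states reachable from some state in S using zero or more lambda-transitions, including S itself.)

9

Start with {3, 15}.
From 15 via lambda: add 6, 9, 10.
From 6 via lambda: add 2.
From 2 via lambda: add 13.
From 13 via lambda: add 16, 17.
lambda-closure = {2, 3, 6, 9, 10, 13, 15, 16, 17}, which has 9 states.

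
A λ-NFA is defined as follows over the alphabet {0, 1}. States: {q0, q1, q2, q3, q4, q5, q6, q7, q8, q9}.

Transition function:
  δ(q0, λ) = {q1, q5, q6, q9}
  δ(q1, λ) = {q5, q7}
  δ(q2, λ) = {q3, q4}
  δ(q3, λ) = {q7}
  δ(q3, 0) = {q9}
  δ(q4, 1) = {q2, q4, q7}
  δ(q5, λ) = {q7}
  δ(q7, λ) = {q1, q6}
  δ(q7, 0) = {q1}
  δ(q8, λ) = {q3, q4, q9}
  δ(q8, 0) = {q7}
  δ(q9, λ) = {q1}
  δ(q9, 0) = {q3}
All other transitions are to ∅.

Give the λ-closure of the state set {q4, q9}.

{q1, q4, q5, q6, q7, q9}

Start with {q4, q9}.
From q9 via λ: add q1.
From q1 via λ: add q5, q7.
From q7 via λ: add q6.
No new states can be added; the closed set is {q1, q4, q5, q6, q7, q9}.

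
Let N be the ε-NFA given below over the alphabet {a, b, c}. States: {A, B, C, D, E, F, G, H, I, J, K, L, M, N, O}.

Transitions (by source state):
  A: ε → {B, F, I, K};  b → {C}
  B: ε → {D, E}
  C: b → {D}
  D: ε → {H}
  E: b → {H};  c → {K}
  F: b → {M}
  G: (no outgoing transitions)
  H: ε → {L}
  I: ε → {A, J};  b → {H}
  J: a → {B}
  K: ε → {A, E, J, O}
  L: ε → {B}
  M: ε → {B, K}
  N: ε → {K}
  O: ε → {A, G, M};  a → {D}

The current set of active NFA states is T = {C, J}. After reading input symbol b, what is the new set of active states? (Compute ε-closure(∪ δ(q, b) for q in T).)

{B, D, E, H, L}

C on b → {D}.
No b-transition from J.
Union after reading b: {D}.
Now take the ε-closure:
From D via ε: add H.
From H via ε: add L.
From L via ε: add B.
From B via ε: add E.
No new states can be added; the closed set is {B, D, E, H, L}.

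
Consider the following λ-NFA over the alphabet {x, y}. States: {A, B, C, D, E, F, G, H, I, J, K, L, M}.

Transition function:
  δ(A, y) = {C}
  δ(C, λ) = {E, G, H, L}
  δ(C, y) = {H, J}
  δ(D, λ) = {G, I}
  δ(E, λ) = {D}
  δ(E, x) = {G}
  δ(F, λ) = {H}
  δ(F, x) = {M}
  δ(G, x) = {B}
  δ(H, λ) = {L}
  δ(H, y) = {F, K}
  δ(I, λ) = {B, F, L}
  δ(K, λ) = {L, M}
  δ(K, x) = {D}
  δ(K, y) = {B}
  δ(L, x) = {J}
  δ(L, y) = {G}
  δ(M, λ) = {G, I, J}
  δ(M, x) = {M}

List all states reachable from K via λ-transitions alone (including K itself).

Start with {K}.
From K via λ: add L, M.
From M via λ: add G, I, J.
From I via λ: add B, F.
From F via λ: add H.
No new states can be added; the closed set is {B, F, G, H, I, J, K, L, M}.

{B, F, G, H, I, J, K, L, M}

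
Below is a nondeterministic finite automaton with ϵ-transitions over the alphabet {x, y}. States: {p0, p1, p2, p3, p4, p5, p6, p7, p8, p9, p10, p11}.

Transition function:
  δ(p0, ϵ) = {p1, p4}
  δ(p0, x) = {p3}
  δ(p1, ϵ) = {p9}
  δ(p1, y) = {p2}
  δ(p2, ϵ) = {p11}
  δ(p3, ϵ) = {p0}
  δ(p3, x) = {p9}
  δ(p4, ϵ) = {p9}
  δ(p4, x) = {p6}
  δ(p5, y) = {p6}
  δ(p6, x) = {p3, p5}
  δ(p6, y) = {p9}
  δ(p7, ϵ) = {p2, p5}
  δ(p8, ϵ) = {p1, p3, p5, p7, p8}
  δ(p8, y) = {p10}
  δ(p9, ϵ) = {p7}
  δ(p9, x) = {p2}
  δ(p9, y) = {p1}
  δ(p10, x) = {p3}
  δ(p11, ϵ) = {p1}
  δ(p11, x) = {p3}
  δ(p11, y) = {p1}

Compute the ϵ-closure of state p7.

{p1, p2, p5, p7, p9, p11}

Start with {p7}.
From p7 via ϵ: add p2, p5.
From p2 via ϵ: add p11.
From p11 via ϵ: add p1.
From p1 via ϵ: add p9.
No new states can be added; the closed set is {p1, p2, p5, p7, p9, p11}.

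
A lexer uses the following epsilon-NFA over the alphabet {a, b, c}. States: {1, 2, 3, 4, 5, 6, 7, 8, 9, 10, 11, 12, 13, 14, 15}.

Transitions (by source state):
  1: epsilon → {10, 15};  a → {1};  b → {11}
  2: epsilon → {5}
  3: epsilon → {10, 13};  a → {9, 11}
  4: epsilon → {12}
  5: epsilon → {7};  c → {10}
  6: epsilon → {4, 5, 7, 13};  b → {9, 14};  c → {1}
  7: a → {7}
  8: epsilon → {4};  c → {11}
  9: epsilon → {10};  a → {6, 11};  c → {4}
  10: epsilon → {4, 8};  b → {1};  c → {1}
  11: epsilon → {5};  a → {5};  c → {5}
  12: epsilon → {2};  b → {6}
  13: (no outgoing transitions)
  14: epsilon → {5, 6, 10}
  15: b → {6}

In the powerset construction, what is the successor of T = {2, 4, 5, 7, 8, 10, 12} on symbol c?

{1, 2, 4, 5, 7, 8, 10, 11, 12, 15}

5 on c → {10}.
8 on c → {11}.
10 on c → {1}.
No c-transition from 2, 4, 7, 12.
Union after reading c: {1, 10, 11}.
Now take the epsilon-closure:
From 1 via epsilon: add 15.
From 10 via epsilon: add 4, 8.
From 11 via epsilon: add 5.
From 4 via epsilon: add 12.
From 5 via epsilon: add 7.
From 12 via epsilon: add 2.
No new states can be added; the closed set is {1, 2, 4, 5, 7, 8, 10, 11, 12, 15}.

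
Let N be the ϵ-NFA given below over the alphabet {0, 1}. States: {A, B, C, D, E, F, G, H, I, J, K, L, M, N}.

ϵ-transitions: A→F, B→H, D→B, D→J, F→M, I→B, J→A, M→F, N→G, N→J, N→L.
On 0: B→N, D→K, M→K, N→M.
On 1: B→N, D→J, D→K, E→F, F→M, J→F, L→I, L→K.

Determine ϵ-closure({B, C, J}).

{A, B, C, F, H, J, M}

Start with {B, C, J}.
From B via ϵ: add H.
From J via ϵ: add A.
From A via ϵ: add F.
From F via ϵ: add M.
No new states can be added; the closed set is {A, B, C, F, H, J, M}.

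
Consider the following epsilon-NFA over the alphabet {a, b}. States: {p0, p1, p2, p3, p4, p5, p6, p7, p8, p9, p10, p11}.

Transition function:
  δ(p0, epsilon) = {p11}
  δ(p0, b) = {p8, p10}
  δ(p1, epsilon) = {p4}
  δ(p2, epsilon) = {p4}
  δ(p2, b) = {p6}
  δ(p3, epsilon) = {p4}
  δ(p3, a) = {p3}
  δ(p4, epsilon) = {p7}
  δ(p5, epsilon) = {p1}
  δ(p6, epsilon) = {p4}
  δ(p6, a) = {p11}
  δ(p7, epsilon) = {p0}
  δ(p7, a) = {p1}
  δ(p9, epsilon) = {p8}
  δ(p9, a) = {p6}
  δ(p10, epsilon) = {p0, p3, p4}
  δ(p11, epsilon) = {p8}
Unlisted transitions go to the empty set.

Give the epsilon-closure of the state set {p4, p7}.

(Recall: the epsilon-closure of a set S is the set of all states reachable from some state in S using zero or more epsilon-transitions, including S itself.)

Start with {p4, p7}.
From p7 via epsilon: add p0.
From p0 via epsilon: add p11.
From p11 via epsilon: add p8.
No new states can be added; the closed set is {p0, p4, p7, p8, p11}.

{p0, p4, p7, p8, p11}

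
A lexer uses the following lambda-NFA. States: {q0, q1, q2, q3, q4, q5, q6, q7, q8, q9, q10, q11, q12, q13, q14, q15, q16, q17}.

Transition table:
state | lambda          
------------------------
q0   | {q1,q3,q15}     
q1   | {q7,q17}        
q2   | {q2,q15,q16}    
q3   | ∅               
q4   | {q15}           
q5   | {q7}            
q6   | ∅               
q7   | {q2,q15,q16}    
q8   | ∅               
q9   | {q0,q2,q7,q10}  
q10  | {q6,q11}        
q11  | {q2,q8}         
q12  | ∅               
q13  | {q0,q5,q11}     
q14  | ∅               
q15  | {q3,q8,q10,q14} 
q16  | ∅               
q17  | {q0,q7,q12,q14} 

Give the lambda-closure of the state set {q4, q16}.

{q2, q3, q4, q6, q8, q10, q11, q14, q15, q16}

Start with {q4, q16}.
From q4 via lambda: add q15.
From q15 via lambda: add q3, q8, q10, q14.
From q10 via lambda: add q6, q11.
From q11 via lambda: add q2.
No new states can be added; the closed set is {q2, q3, q4, q6, q8, q10, q11, q14, q15, q16}.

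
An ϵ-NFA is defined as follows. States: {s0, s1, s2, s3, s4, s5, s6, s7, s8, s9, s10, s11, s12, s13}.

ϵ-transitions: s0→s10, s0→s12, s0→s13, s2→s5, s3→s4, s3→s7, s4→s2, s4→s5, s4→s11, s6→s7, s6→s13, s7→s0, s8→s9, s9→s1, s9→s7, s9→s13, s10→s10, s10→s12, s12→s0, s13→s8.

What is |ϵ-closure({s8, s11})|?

9

Start with {s8, s11}.
From s8 via ϵ: add s9.
From s9 via ϵ: add s1, s7, s13.
From s7 via ϵ: add s0.
From s0 via ϵ: add s10, s12.
ϵ-closure = {s0, s1, s7, s8, s9, s10, s11, s12, s13}, which has 9 states.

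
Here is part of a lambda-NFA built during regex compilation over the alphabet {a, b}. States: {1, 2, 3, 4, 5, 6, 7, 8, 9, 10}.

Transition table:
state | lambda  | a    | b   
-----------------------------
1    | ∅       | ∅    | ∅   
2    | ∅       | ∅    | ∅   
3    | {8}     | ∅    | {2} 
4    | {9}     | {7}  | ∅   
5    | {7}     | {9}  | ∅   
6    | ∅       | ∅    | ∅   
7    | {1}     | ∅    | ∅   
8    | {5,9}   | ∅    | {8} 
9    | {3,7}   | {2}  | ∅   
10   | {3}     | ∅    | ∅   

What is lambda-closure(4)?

Start with {4}.
From 4 via lambda: add 9.
From 9 via lambda: add 3, 7.
From 3 via lambda: add 8.
From 7 via lambda: add 1.
From 8 via lambda: add 5.
No new states can be added; the closed set is {1, 3, 4, 5, 7, 8, 9}.

{1, 3, 4, 5, 7, 8, 9}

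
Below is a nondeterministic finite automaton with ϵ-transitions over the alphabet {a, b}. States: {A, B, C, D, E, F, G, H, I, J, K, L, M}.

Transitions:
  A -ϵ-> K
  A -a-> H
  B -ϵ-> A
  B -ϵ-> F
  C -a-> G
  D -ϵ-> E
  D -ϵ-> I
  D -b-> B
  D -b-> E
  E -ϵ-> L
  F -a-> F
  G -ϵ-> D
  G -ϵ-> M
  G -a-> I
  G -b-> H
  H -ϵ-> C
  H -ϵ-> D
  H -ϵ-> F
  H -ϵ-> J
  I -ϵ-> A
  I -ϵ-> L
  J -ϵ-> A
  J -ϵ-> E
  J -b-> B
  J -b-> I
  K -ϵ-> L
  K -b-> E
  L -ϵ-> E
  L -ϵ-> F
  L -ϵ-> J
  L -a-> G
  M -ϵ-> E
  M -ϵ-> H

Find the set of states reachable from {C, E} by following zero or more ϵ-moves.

Start with {C, E}.
From E via ϵ: add L.
From L via ϵ: add F, J.
From J via ϵ: add A.
From A via ϵ: add K.
No new states can be added; the closed set is {A, C, E, F, J, K, L}.

{A, C, E, F, J, K, L}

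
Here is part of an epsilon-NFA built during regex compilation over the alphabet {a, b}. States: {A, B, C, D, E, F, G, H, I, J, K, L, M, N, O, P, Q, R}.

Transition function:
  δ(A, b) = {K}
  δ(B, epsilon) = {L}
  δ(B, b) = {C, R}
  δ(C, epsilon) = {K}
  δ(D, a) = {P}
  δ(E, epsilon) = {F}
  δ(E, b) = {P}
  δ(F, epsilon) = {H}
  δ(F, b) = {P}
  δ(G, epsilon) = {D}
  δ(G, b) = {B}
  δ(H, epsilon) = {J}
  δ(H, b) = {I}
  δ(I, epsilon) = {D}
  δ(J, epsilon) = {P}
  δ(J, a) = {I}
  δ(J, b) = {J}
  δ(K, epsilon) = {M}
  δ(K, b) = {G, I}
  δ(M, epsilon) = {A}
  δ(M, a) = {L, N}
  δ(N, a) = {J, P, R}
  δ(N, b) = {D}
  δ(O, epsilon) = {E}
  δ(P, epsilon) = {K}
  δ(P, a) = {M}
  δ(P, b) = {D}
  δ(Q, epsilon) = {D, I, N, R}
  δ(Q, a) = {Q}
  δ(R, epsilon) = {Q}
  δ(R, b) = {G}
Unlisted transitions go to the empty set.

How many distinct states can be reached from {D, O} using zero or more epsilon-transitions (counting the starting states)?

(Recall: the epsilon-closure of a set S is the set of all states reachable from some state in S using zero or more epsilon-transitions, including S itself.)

Start with {D, O}.
From O via epsilon: add E.
From E via epsilon: add F.
From F via epsilon: add H.
From H via epsilon: add J.
From J via epsilon: add P.
From P via epsilon: add K.
From K via epsilon: add M.
From M via epsilon: add A.
epsilon-closure = {A, D, E, F, H, J, K, M, O, P}, which has 10 states.

10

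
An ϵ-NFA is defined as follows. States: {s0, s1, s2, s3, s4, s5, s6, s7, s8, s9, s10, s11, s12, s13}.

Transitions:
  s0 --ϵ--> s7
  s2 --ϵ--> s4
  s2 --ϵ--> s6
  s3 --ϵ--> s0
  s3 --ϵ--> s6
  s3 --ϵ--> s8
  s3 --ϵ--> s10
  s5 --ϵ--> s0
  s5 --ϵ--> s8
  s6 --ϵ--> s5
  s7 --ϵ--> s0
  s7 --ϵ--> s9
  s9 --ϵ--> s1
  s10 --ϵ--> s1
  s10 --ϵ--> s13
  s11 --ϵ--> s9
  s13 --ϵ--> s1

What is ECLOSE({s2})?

Start with {s2}.
From s2 via ϵ: add s4, s6.
From s6 via ϵ: add s5.
From s5 via ϵ: add s0, s8.
From s0 via ϵ: add s7.
From s7 via ϵ: add s9.
From s9 via ϵ: add s1.
No new states can be added; the closed set is {s0, s1, s2, s4, s5, s6, s7, s8, s9}.

{s0, s1, s2, s4, s5, s6, s7, s8, s9}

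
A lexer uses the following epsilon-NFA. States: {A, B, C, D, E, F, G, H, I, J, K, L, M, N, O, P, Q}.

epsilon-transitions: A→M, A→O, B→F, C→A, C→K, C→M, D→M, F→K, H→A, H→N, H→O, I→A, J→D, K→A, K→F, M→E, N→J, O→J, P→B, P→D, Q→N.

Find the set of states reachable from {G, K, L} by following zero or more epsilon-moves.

{A, D, E, F, G, J, K, L, M, O}

Start with {G, K, L}.
From K via epsilon: add A, F.
From A via epsilon: add M, O.
From M via epsilon: add E.
From O via epsilon: add J.
From J via epsilon: add D.
No new states can be added; the closed set is {A, D, E, F, G, J, K, L, M, O}.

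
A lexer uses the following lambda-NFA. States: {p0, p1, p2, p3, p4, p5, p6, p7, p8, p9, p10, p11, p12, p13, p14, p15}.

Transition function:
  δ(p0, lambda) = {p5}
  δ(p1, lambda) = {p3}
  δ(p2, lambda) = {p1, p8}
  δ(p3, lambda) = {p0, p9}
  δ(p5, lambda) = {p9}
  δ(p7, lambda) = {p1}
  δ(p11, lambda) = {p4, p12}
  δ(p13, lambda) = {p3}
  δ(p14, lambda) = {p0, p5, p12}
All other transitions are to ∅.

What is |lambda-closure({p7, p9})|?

6

Start with {p7, p9}.
From p7 via lambda: add p1.
From p1 via lambda: add p3.
From p3 via lambda: add p0.
From p0 via lambda: add p5.
lambda-closure = {p0, p1, p3, p5, p7, p9}, which has 6 states.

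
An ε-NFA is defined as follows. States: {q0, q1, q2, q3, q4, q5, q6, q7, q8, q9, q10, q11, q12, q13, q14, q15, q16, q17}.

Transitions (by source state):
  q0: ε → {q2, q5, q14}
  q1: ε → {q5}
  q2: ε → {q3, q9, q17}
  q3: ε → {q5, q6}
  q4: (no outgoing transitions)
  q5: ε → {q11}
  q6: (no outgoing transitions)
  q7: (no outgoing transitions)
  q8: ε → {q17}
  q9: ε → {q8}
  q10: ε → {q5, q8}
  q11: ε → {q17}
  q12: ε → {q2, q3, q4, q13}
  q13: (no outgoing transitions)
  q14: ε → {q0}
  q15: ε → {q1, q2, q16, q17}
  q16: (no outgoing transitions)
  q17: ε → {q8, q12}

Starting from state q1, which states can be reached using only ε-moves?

{q1, q2, q3, q4, q5, q6, q8, q9, q11, q12, q13, q17}

Start with {q1}.
From q1 via ε: add q5.
From q5 via ε: add q11.
From q11 via ε: add q17.
From q17 via ε: add q8, q12.
From q12 via ε: add q2, q3, q4, q13.
From q2 via ε: add q9.
From q3 via ε: add q6.
No new states can be added; the closed set is {q1, q2, q3, q4, q5, q6, q8, q9, q11, q12, q13, q17}.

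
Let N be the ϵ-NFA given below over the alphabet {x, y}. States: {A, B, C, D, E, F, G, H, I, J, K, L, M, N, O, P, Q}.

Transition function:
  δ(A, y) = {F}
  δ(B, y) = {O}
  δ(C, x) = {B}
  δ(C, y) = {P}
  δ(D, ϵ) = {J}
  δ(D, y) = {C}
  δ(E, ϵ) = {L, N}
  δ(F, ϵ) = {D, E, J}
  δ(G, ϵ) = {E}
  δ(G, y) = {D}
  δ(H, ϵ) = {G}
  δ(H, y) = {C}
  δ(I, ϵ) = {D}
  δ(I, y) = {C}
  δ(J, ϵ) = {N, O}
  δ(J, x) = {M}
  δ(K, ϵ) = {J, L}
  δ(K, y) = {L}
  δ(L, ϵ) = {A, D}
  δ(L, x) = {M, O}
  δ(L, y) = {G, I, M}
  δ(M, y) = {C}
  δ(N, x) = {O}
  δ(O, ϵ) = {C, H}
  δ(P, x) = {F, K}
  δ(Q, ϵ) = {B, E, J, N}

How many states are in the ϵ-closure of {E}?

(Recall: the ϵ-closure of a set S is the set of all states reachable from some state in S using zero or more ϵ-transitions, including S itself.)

10

Start with {E}.
From E via ϵ: add L, N.
From L via ϵ: add A, D.
From D via ϵ: add J.
From J via ϵ: add O.
From O via ϵ: add C, H.
From H via ϵ: add G.
ϵ-closure = {A, C, D, E, G, H, J, L, N, O}, which has 10 states.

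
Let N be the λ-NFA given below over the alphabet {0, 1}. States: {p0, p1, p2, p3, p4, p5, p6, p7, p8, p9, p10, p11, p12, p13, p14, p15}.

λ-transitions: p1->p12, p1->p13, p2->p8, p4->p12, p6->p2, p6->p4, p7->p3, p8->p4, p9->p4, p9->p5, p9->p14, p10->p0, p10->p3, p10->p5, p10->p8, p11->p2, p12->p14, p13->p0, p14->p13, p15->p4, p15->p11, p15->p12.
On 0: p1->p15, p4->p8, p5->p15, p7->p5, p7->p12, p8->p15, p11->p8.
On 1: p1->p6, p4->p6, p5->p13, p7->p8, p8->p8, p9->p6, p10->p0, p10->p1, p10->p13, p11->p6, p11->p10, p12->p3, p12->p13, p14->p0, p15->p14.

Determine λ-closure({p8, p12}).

{p0, p4, p8, p12, p13, p14}

Start with {p8, p12}.
From p8 via λ: add p4.
From p12 via λ: add p14.
From p14 via λ: add p13.
From p13 via λ: add p0.
No new states can be added; the closed set is {p0, p4, p8, p12, p13, p14}.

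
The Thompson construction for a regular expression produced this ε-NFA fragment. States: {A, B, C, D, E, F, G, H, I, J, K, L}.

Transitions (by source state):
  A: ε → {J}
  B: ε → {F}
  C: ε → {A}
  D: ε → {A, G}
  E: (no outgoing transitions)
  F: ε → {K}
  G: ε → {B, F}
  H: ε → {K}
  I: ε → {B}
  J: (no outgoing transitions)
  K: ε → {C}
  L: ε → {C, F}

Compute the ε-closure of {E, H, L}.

Start with {E, H, L}.
From H via ε: add K.
From L via ε: add C, F.
From C via ε: add A.
From A via ε: add J.
No new states can be added; the closed set is {A, C, E, F, H, J, K, L}.

{A, C, E, F, H, J, K, L}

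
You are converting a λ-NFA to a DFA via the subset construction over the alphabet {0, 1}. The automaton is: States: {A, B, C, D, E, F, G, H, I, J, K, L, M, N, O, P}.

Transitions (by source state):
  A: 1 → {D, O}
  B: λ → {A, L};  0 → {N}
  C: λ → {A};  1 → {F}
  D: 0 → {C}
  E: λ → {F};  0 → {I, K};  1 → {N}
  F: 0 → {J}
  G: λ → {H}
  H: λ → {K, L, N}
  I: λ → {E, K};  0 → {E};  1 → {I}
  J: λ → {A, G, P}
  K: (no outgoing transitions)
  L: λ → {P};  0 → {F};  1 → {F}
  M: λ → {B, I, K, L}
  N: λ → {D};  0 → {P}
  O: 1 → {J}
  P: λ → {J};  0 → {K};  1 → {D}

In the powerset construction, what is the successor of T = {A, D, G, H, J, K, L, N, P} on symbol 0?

D on 0 → {C}.
L on 0 → {F}.
N on 0 → {P}.
P on 0 → {K}.
No 0-transition from A, G, H, J, K.
Union after reading 0: {C, F, K, P}.
Now take the λ-closure:
From C via λ: add A.
From P via λ: add J.
From J via λ: add G.
From G via λ: add H.
From H via λ: add L, N.
From N via λ: add D.
No new states can be added; the closed set is {A, C, D, F, G, H, J, K, L, N, P}.

{A, C, D, F, G, H, J, K, L, N, P}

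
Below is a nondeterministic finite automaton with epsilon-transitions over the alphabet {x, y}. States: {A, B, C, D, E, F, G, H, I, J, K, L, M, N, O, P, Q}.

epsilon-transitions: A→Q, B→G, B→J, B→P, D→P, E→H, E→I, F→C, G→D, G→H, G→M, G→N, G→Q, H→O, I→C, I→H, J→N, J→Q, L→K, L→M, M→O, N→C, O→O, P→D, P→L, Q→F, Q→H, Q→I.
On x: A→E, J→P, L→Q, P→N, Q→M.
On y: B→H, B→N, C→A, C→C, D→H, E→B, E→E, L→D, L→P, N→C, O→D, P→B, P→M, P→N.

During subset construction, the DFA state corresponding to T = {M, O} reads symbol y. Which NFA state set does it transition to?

O on y → {D}.
No y-transition from M.
Union after reading y: {D}.
Now take the epsilon-closure:
From D via epsilon: add P.
From P via epsilon: add L.
From L via epsilon: add K, M.
From M via epsilon: add O.
No new states can be added; the closed set is {D, K, L, M, O, P}.

{D, K, L, M, O, P}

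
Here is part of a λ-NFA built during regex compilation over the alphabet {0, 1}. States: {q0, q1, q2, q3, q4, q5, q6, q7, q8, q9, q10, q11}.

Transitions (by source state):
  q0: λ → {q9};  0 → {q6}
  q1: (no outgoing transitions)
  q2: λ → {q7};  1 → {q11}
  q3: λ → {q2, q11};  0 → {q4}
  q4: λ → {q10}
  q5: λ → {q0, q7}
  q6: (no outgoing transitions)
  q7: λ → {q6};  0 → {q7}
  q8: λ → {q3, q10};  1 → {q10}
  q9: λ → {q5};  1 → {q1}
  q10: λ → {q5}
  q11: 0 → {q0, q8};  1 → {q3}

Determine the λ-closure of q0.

{q0, q5, q6, q7, q9}

Start with {q0}.
From q0 via λ: add q9.
From q9 via λ: add q5.
From q5 via λ: add q7.
From q7 via λ: add q6.
No new states can be added; the closed set is {q0, q5, q6, q7, q9}.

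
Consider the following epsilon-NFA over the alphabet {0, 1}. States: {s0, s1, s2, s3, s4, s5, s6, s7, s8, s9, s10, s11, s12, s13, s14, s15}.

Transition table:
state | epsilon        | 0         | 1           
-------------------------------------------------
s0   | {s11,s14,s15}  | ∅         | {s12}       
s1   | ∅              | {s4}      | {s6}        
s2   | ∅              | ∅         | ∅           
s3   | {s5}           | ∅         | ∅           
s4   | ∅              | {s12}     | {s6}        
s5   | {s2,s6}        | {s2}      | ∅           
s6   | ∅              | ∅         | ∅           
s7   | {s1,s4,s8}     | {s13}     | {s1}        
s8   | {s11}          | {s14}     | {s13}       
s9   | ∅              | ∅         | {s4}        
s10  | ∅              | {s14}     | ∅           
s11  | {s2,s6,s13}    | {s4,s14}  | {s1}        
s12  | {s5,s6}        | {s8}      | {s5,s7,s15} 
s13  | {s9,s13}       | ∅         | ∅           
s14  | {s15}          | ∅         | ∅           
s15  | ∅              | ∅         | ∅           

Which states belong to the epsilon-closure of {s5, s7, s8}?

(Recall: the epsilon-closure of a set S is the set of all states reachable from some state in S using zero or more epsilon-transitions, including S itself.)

{s1, s2, s4, s5, s6, s7, s8, s9, s11, s13}

Start with {s5, s7, s8}.
From s5 via epsilon: add s2, s6.
From s7 via epsilon: add s1, s4.
From s8 via epsilon: add s11.
From s11 via epsilon: add s13.
From s13 via epsilon: add s9.
No new states can be added; the closed set is {s1, s2, s4, s5, s6, s7, s8, s9, s11, s13}.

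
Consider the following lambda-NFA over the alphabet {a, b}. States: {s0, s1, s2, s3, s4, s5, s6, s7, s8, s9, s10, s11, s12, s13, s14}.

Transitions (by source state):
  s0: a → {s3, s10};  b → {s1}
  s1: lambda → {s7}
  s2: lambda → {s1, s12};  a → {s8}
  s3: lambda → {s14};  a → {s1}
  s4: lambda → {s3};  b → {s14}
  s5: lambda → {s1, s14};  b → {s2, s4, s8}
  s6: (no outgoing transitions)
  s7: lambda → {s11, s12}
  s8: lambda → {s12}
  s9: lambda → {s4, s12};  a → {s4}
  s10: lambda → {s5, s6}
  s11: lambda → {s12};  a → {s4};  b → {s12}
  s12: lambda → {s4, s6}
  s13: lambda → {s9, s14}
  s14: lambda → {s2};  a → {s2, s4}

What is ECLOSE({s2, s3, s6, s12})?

Start with {s2, s3, s6, s12}.
From s2 via lambda: add s1.
From s3 via lambda: add s14.
From s12 via lambda: add s4.
From s1 via lambda: add s7.
From s7 via lambda: add s11.
No new states can be added; the closed set is {s1, s2, s3, s4, s6, s7, s11, s12, s14}.

{s1, s2, s3, s4, s6, s7, s11, s12, s14}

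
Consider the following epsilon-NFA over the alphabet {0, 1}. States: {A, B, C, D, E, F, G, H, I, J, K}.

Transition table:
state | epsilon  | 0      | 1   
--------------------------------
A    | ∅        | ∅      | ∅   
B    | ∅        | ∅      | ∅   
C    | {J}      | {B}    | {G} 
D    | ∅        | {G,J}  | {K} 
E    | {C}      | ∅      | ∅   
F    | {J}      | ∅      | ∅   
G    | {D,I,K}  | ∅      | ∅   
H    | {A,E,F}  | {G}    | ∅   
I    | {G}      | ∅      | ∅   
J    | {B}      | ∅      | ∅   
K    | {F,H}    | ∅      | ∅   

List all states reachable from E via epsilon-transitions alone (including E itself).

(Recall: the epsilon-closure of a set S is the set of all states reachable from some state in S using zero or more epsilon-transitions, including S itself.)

Start with {E}.
From E via epsilon: add C.
From C via epsilon: add J.
From J via epsilon: add B.
No new states can be added; the closed set is {B, C, E, J}.

{B, C, E, J}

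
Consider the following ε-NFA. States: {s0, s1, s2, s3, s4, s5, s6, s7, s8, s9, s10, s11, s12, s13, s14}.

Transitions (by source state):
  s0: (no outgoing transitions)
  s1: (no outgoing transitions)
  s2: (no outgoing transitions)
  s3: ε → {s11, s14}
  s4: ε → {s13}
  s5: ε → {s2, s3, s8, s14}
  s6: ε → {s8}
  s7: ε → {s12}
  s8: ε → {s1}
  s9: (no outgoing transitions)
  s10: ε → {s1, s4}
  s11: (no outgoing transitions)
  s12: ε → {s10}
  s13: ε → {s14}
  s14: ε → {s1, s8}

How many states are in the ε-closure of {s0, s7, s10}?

Start with {s0, s7, s10}.
From s7 via ε: add s12.
From s10 via ε: add s1, s4.
From s4 via ε: add s13.
From s13 via ε: add s14.
From s14 via ε: add s8.
ε-closure = {s0, s1, s4, s7, s8, s10, s12, s13, s14}, which has 9 states.

9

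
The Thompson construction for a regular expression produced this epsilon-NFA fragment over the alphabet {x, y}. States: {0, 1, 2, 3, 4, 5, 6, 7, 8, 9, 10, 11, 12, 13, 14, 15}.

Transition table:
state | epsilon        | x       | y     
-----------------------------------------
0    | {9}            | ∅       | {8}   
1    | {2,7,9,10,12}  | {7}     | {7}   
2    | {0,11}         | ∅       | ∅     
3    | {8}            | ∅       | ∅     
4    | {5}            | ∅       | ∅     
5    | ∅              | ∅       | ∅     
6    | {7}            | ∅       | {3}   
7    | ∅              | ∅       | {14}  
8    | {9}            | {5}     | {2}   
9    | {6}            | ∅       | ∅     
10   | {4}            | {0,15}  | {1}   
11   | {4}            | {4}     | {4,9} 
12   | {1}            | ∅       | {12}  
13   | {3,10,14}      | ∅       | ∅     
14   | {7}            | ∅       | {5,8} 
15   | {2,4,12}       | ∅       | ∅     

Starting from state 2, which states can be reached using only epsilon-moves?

{0, 2, 4, 5, 6, 7, 9, 11}

Start with {2}.
From 2 via epsilon: add 0, 11.
From 0 via epsilon: add 9.
From 11 via epsilon: add 4.
From 4 via epsilon: add 5.
From 9 via epsilon: add 6.
From 6 via epsilon: add 7.
No new states can be added; the closed set is {0, 2, 4, 5, 6, 7, 9, 11}.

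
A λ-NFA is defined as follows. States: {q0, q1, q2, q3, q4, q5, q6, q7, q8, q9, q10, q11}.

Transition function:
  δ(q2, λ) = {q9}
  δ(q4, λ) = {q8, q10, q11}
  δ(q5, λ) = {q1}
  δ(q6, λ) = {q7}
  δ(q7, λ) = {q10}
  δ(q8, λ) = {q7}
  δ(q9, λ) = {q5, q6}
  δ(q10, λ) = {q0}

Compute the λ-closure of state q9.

Start with {q9}.
From q9 via λ: add q5, q6.
From q5 via λ: add q1.
From q6 via λ: add q7.
From q7 via λ: add q10.
From q10 via λ: add q0.
No new states can be added; the closed set is {q0, q1, q5, q6, q7, q9, q10}.

{q0, q1, q5, q6, q7, q9, q10}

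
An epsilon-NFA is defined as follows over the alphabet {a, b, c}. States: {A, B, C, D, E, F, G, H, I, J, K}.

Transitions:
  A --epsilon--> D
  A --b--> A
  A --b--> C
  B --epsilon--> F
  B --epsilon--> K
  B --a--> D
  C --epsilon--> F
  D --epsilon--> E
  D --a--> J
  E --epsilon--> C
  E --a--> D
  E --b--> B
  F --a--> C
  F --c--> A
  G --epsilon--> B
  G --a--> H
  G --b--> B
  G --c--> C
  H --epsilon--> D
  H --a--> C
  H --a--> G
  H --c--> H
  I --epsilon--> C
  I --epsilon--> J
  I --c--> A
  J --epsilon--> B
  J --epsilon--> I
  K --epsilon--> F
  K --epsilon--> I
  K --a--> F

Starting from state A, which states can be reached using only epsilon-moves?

{A, C, D, E, F}

Start with {A}.
From A via epsilon: add D.
From D via epsilon: add E.
From E via epsilon: add C.
From C via epsilon: add F.
No new states can be added; the closed set is {A, C, D, E, F}.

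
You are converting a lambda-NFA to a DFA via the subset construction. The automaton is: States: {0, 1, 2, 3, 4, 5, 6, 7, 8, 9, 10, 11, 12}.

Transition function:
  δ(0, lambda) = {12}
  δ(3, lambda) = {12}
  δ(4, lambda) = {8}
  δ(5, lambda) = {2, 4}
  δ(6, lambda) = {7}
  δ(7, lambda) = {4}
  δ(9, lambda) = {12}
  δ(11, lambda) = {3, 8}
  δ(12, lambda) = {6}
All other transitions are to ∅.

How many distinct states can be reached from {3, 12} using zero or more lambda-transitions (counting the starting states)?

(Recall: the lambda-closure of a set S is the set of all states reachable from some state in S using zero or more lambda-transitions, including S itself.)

Start with {3, 12}.
From 12 via lambda: add 6.
From 6 via lambda: add 7.
From 7 via lambda: add 4.
From 4 via lambda: add 8.
lambda-closure = {3, 4, 6, 7, 8, 12}, which has 6 states.

6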